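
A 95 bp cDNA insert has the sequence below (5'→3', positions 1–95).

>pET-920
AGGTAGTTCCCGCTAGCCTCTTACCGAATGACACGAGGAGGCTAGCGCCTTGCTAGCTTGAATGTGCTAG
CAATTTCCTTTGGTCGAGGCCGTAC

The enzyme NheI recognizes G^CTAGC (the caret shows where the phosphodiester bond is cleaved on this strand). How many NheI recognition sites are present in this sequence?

4

GCTAGC occurs starting at positions 12, 41, 52, 66.
NheI cuts at 4 sites.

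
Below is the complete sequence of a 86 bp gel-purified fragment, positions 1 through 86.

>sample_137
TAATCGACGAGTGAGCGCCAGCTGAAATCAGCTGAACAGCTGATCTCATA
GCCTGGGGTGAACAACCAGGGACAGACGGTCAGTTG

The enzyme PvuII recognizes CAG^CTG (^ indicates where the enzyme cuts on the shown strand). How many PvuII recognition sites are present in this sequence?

3

CAGCTG occurs starting at positions 19, 29, 37.
PvuII cuts at 3 sites.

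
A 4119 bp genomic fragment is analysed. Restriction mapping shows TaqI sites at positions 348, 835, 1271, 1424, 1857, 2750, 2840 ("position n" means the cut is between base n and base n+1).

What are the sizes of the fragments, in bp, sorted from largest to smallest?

1279, 893, 487, 436, 433, 348, 153, 90 bp

Linear molecule, 7 cuts → 8 fragments:
  348 − 0 = 348 bp
  835 − 348 = 487 bp
  1271 − 835 = 436 bp
  1424 − 1271 = 153 bp
  1857 − 1424 = 433 bp
  2750 − 1857 = 893 bp
  2840 − 2750 = 90 bp
  4119 − 2840 = 1279 bp
Sorted largest to smallest: 1279, 893, 487, 436, 433, 348, 153, 90 bp.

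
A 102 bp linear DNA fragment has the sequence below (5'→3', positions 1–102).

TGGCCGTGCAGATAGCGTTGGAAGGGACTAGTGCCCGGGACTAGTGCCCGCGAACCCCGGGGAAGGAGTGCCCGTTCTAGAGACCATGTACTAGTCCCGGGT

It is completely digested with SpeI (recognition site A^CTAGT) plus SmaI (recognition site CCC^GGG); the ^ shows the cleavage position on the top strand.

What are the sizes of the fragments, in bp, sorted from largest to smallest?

SpeI sites (ACTAGT) start at positions 27, 40, 90.
SpeI cuts after the first base of each site, so after positions 27, 40, 90.
SmaI sites (CCCGGG) start at positions 34, 56, 96.
SmaI cuts after base 3 of each site, so after positions 36, 58, 98.
Combined cut positions: 27, 36, 40, 58, 90, 98.
Linear molecule, 6 cuts → 7 fragments:
  1–27 → 27 bp
  28–36 → 9 bp
  37–40 → 4 bp
  41–58 → 18 bp
  59–90 → 32 bp
  91–98 → 8 bp
  99–102 → 4 bp
Sorted largest to smallest: 32, 27, 18, 9, 8, 4, 4 bp.

32, 27, 18, 9, 8, 4, 4 bp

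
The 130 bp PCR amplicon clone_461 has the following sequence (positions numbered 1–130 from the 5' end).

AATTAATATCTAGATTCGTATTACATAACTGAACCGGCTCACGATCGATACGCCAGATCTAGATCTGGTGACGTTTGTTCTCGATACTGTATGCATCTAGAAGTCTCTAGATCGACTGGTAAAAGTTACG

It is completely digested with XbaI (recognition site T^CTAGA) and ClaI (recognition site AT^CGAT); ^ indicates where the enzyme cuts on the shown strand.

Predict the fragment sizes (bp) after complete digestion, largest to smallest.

38, 36, 24, 13, 10, 9 bp

XbaI sites (TCTAGA) start at positions 9, 58, 96, 106.
XbaI cuts after the first base of each site, so after positions 9, 58, 96, 106.
The ClaI site (ATCGAT) starts at position 44.
ClaI cuts after base 2 of each site, so after position 45.
Combined cut positions: 9, 45, 58, 96, 106.
Linear molecule, 5 cuts → 6 fragments:
  1–9 → 9 bp
  10–45 → 36 bp
  46–58 → 13 bp
  59–96 → 38 bp
  97–106 → 10 bp
  107–130 → 24 bp
Sorted largest to smallest: 38, 36, 24, 13, 10, 9 bp.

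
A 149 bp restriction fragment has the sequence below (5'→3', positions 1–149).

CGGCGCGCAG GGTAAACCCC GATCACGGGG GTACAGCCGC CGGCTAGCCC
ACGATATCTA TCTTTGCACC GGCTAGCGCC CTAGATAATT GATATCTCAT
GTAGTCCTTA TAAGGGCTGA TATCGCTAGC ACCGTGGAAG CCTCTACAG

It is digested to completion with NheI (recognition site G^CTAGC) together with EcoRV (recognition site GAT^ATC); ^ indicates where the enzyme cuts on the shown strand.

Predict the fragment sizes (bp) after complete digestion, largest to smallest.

43, 28, 24, 21, 17, 12, 4 bp

NheI sites (GCTAGC) start at positions 43, 72, 125.
NheI cuts after the first base of each site, so after positions 43, 72, 125.
EcoRV sites (GATATC) start at positions 53, 91, 119.
EcoRV cuts after base 3 of each site, so after positions 55, 93, 121.
Combined cut positions: 43, 55, 72, 93, 121, 125.
Linear molecule, 6 cuts → 7 fragments:
  1–43 → 43 bp
  44–55 → 12 bp
  56–72 → 17 bp
  73–93 → 21 bp
  94–121 → 28 bp
  122–125 → 4 bp
  126–149 → 24 bp
Sorted largest to smallest: 43, 28, 24, 21, 17, 12, 4 bp.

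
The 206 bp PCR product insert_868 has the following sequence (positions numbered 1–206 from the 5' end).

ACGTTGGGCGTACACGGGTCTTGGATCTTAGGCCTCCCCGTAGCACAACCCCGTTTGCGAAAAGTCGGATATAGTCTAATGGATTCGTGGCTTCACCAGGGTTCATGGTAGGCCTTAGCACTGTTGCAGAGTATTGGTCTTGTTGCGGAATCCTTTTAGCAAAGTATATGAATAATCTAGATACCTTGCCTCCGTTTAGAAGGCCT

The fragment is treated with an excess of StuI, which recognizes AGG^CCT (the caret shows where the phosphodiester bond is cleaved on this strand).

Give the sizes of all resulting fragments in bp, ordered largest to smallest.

91, 80, 32, 3 bp

StuI sites (AGGCCT) start at positions 30, 110, 201.
StuI cuts after base 3 of each site, so after positions 32, 112, 203.
Linear molecule, 3 cuts → 4 fragments:
  1–32 → 32 bp
  33–112 → 80 bp
  113–203 → 91 bp
  204–206 → 3 bp
Sorted largest to smallest: 91, 80, 32, 3 bp.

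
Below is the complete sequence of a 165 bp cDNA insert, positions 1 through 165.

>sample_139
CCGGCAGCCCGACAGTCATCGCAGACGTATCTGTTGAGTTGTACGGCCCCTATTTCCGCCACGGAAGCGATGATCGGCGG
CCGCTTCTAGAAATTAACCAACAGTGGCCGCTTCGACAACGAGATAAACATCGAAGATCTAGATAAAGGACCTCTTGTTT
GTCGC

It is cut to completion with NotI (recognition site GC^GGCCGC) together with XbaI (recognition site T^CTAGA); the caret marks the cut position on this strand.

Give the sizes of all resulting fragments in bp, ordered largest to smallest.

78, 52, 27, 8 bp

The NotI site (GCGGCCGC) starts at position 77.
NotI cuts after base 2 of each site, so after position 78.
XbaI sites (TCTAGA) start at positions 86, 138.
XbaI cuts after the first base of each site, so after positions 86, 138.
Combined cut positions: 78, 86, 138.
Linear molecule, 3 cuts → 4 fragments:
  1–78 → 78 bp
  79–86 → 8 bp
  87–138 → 52 bp
  139–165 → 27 bp
Sorted largest to smallest: 78, 52, 27, 8 bp.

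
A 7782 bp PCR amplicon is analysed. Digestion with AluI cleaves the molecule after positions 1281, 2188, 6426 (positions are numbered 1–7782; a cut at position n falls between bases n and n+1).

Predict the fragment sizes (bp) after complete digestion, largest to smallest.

Linear molecule, 3 cuts → 4 fragments:
  1281 − 0 = 1281 bp
  2188 − 1281 = 907 bp
  6426 − 2188 = 4238 bp
  7782 − 6426 = 1356 bp
Sorted largest to smallest: 4238, 1356, 1281, 907 bp.

4238, 1356, 1281, 907 bp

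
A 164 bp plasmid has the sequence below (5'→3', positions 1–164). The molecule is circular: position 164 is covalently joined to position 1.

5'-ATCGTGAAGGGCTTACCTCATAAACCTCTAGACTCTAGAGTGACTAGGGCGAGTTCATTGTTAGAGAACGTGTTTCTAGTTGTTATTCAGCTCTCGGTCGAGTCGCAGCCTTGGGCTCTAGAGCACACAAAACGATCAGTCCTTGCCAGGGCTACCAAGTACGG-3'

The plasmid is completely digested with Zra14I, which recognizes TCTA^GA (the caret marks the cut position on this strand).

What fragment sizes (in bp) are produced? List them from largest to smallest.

Zra14I sites (TCTAGA) start at positions 27, 34, 117.
Zra14I cuts after base 4 of each site, so after positions 30, 37, 120.
Circular molecule, 3 cuts → 3 fragments:
  31–37 → 7 bp
  38–120 → 83 bp
  121–164 then 1–30 → 44 + 30 = 74 bp
Sorted largest to smallest: 83, 74, 7 bp.

83, 74, 7 bp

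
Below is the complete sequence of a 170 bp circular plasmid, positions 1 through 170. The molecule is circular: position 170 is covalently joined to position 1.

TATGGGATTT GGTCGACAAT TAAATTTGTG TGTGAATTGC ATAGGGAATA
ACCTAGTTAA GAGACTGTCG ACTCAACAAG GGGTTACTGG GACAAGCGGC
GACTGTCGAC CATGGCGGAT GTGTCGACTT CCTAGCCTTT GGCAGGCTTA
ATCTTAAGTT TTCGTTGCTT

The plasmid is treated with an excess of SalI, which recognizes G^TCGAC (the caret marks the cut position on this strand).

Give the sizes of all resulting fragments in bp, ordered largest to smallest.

59, 55, 38, 18 bp

SalI sites (GTCGAC) start at positions 12, 67, 105, 123.
SalI cuts after the first base of each site, so after positions 12, 67, 105, 123.
Circular molecule, 4 cuts → 4 fragments:
  13–67 → 55 bp
  68–105 → 38 bp
  106–123 → 18 bp
  124–170 then 1–12 → 47 + 12 = 59 bp
Sorted largest to smallest: 59, 55, 38, 18 bp.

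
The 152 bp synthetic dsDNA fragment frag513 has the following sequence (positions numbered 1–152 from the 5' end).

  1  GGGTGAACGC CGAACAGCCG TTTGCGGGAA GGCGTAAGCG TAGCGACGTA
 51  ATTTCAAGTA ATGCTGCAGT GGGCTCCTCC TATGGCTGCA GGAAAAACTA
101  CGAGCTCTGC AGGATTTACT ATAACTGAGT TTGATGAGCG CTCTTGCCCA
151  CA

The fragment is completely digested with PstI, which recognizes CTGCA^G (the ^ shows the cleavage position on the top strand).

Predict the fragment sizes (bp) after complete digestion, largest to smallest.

68, 41, 22, 21 bp

PstI sites (CTGCAG) start at positions 64, 86, 107.
PstI cuts after base 5 of each site (before the last base), so after positions 68, 90, 111.
Linear molecule, 3 cuts → 4 fragments:
  1–68 → 68 bp
  69–90 → 22 bp
  91–111 → 21 bp
  112–152 → 41 bp
Sorted largest to smallest: 68, 41, 22, 21 bp.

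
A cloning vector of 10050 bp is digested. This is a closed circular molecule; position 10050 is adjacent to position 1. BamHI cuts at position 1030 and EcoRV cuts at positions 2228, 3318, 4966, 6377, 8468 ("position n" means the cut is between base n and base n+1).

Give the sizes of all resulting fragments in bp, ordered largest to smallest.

Combined cut positions (sorted): 1030, 2228, 3318, 4966, 6377, 8468.
Circular molecule, 6 cuts → 6 fragments:
  2228 − 1030 = 1198 bp
  3318 − 2228 = 1090 bp
  4966 − 3318 = 1648 bp
  6377 − 4966 = 1411 bp
  8468 − 6377 = 2091 bp
  wrap: 10050 − 8468 + 1030 = 2612 bp
Sorted largest to smallest: 2612, 2091, 1648, 1411, 1198, 1090 bp.

2612, 2091, 1648, 1411, 1198, 1090 bp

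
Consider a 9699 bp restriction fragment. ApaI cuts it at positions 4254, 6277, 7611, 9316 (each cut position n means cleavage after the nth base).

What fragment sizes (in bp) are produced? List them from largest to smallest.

4254, 2023, 1705, 1334, 383 bp

Linear molecule, 4 cuts → 5 fragments:
  4254 − 0 = 4254 bp
  6277 − 4254 = 2023 bp
  7611 − 6277 = 1334 bp
  9316 − 7611 = 1705 bp
  9699 − 9316 = 383 bp
Sorted largest to smallest: 4254, 2023, 1705, 1334, 383 bp.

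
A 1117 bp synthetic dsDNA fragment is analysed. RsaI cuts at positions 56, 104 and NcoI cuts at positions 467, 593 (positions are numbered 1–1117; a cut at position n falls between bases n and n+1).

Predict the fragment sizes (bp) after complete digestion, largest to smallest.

Combined cut positions (sorted): 56, 104, 467, 593.
Linear molecule, 4 cuts → 5 fragments:
  56 − 0 = 56 bp
  104 − 56 = 48 bp
  467 − 104 = 363 bp
  593 − 467 = 126 bp
  1117 − 593 = 524 bp
Sorted largest to smallest: 524, 363, 126, 56, 48 bp.

524, 363, 126, 56, 48 bp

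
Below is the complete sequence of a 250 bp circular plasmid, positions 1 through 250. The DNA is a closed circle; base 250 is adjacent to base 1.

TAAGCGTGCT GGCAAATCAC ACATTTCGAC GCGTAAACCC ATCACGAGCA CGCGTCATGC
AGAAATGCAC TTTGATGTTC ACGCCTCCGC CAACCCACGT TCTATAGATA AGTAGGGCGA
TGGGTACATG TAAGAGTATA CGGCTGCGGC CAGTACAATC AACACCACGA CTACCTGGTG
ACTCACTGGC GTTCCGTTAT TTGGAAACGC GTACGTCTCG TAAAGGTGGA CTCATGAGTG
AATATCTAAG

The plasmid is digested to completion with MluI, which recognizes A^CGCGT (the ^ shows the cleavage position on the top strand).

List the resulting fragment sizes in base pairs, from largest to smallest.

MluI sites (ACGCGT) start at positions 29, 50, 207.
MluI cuts after the first base of each site, so after positions 29, 50, 207.
Circular molecule, 3 cuts → 3 fragments:
  30–50 → 21 bp
  51–207 → 157 bp
  208–250 then 1–29 → 43 + 29 = 72 bp
Sorted largest to smallest: 157, 72, 21 bp.

157, 72, 21 bp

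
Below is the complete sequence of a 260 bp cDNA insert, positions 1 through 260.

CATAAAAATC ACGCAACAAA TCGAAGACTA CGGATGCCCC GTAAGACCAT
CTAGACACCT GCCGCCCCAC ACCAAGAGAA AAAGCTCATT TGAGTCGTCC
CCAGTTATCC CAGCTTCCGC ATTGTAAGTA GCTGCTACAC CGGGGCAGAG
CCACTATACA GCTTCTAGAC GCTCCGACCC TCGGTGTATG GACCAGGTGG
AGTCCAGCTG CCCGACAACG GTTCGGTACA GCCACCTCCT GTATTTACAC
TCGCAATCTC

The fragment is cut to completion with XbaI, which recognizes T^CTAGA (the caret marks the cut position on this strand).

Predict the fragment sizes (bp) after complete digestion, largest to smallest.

114, 96, 50 bp

XbaI sites (TCTAGA) start at positions 50, 164.
XbaI cuts after the first base of each site, so after positions 50, 164.
Linear molecule, 2 cuts → 3 fragments:
  1–50 → 50 bp
  51–164 → 114 bp
  165–260 → 96 bp
Sorted largest to smallest: 114, 96, 50 bp.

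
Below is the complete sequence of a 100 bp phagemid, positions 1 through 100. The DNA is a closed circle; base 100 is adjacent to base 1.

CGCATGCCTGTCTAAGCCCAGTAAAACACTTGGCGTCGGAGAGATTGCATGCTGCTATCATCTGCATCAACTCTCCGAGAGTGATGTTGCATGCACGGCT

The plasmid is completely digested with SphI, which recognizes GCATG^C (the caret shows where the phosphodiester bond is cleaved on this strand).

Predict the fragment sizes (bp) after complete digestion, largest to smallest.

45, 42, 13 bp

SphI sites (GCATGC) start at positions 2, 47, 89.
SphI cuts after base 5 of each site (before the last base), so after positions 6, 51, 93.
Circular molecule, 3 cuts → 3 fragments:
  7–51 → 45 bp
  52–93 → 42 bp
  94–100 then 1–6 → 7 + 6 = 13 bp
Sorted largest to smallest: 45, 42, 13 bp.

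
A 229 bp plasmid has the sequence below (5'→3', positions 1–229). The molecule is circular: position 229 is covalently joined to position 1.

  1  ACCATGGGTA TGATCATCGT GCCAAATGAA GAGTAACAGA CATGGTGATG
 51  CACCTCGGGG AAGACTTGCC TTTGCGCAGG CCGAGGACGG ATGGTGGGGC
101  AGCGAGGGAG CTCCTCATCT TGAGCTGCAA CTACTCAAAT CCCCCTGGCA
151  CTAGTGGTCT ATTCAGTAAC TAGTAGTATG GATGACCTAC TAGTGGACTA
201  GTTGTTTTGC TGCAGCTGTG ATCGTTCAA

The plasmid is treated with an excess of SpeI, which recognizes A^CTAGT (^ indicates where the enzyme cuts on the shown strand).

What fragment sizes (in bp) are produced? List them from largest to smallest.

182, 20, 19, 8 bp

SpeI sites (ACTAGT) start at positions 150, 169, 189, 197.
SpeI cuts after the first base of each site, so after positions 150, 169, 189, 197.
Circular molecule, 4 cuts → 4 fragments:
  151–169 → 19 bp
  170–189 → 20 bp
  190–197 → 8 bp
  198–229 then 1–150 → 32 + 150 = 182 bp
Sorted largest to smallest: 182, 20, 19, 8 bp.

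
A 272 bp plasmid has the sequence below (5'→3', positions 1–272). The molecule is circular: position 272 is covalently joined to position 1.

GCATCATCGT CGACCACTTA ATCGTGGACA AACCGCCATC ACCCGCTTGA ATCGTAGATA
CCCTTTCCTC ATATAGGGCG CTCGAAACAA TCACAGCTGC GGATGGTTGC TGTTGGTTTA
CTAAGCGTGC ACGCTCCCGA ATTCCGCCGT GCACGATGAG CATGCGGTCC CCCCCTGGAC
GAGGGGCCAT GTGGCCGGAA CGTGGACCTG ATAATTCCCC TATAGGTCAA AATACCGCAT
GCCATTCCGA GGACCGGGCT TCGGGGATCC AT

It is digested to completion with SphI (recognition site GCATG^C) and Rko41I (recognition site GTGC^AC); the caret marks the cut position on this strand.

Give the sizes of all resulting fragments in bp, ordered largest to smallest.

161, 77, 22, 12 bp

SphI sites (GCATGC) start at positions 160, 237.
SphI cuts after base 5 of each site (before the last base), so after positions 164, 241.
Rko41I sites (GTGCAC) start at positions 127, 149.
Rko41I cuts after base 4 of each site, so after positions 130, 152.
Combined cut positions: 130, 152, 164, 241.
Circular molecule, 4 cuts → 4 fragments:
  131–152 → 22 bp
  153–164 → 12 bp
  165–241 → 77 bp
  242–272 then 1–130 → 31 + 130 = 161 bp
Sorted largest to smallest: 161, 77, 22, 12 bp.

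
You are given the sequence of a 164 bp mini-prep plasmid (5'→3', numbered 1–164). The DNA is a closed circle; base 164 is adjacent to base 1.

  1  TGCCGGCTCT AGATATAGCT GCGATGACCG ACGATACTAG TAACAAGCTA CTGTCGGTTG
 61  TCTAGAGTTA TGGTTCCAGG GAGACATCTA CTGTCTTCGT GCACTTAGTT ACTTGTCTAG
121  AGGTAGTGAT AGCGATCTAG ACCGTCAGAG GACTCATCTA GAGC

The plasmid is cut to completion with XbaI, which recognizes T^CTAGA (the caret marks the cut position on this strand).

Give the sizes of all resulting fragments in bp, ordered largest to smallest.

55, 53, 21, 20, 15 bp

XbaI sites (TCTAGA) start at positions 8, 61, 116, 136, 157.
XbaI cuts after the first base of each site, so after positions 8, 61, 116, 136, 157.
Circular molecule, 5 cuts → 5 fragments:
  9–61 → 53 bp
  62–116 → 55 bp
  117–136 → 20 bp
  137–157 → 21 bp
  158–164 then 1–8 → 7 + 8 = 15 bp
Sorted largest to smallest: 55, 53, 21, 20, 15 bp.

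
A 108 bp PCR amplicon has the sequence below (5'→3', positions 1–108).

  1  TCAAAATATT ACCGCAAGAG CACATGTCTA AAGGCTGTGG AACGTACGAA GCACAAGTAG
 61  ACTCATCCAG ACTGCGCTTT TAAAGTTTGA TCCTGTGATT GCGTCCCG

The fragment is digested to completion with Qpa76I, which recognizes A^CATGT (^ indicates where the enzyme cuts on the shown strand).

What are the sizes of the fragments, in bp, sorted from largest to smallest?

86, 22 bp

The Qpa76I site (ACATGT) starts at position 22.
Qpa76I cuts after the first base of each site, so after position 22.
Linear molecule, 1 cut → 2 fragments:
  1–22 → 22 bp
  23–108 → 86 bp
Sorted largest to smallest: 86, 22 bp.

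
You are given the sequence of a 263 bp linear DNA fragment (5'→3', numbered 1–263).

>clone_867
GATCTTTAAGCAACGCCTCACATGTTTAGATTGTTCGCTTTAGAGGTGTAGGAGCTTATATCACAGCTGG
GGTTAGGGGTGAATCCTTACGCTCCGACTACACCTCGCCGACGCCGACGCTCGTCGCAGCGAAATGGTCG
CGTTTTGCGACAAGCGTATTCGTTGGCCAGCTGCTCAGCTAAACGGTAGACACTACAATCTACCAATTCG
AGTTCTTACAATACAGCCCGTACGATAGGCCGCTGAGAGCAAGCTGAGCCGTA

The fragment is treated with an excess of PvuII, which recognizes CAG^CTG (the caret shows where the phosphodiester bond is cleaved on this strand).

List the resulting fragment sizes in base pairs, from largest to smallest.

PvuII sites (CAGCTG) start at positions 64, 168.
PvuII cuts after base 3 of each site, so after positions 66, 170.
Linear molecule, 2 cuts → 3 fragments:
  1–66 → 66 bp
  67–170 → 104 bp
  171–263 → 93 bp
Sorted largest to smallest: 104, 93, 66 bp.

104, 93, 66 bp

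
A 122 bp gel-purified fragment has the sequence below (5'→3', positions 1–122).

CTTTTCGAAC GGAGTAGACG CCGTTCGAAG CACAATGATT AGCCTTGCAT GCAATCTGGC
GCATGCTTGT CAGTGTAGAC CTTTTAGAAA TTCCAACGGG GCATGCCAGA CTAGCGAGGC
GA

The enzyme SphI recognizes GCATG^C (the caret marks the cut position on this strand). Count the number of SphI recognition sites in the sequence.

3

GCATGC occurs starting at positions 47, 61, 101.
SphI cuts at 3 sites.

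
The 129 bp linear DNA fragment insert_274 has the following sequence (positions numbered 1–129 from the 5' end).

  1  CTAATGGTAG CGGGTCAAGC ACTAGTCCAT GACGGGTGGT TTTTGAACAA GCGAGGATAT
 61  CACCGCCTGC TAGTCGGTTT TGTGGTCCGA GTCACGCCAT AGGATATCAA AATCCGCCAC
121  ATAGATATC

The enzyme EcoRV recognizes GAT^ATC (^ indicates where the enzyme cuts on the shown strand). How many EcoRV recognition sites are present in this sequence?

3

GATATC occurs starting at positions 56, 103, 124.
EcoRV cuts at 3 sites.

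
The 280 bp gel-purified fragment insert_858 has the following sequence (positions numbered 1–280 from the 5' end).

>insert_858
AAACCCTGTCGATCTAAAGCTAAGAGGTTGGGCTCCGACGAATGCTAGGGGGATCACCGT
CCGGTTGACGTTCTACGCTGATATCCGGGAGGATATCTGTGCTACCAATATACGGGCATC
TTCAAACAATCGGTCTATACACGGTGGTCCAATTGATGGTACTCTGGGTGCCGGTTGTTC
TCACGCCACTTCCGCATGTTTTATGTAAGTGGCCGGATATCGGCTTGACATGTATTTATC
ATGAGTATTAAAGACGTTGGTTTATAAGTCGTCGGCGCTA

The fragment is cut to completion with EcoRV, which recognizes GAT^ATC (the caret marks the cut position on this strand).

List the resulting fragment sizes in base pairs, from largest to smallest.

124, 82, 62, 12 bp

EcoRV sites (GATATC) start at positions 80, 92, 216.
EcoRV cuts after base 3 of each site, so after positions 82, 94, 218.
Linear molecule, 3 cuts → 4 fragments:
  1–82 → 82 bp
  83–94 → 12 bp
  95–218 → 124 bp
  219–280 → 62 bp
Sorted largest to smallest: 124, 82, 62, 12 bp.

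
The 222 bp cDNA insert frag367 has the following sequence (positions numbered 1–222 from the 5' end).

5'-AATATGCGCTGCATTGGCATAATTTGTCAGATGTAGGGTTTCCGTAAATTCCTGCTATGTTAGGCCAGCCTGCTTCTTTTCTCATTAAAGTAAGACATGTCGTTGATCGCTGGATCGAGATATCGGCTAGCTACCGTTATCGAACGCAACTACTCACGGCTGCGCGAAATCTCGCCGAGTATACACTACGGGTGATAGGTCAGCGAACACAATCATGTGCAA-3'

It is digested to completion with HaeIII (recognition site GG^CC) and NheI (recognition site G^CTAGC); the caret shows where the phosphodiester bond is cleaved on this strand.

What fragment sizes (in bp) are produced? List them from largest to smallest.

The HaeIII site (GGCC) starts at position 63.
HaeIII cuts after base 2 of each site, so after position 64.
The NheI site (GCTAGC) starts at position 126.
NheI cuts after the first base of each site, so after position 126.
Combined cut positions: 64, 126.
Linear molecule, 2 cuts → 3 fragments:
  1–64 → 64 bp
  65–126 → 62 bp
  127–222 → 96 bp
Sorted largest to smallest: 96, 64, 62 bp.

96, 64, 62 bp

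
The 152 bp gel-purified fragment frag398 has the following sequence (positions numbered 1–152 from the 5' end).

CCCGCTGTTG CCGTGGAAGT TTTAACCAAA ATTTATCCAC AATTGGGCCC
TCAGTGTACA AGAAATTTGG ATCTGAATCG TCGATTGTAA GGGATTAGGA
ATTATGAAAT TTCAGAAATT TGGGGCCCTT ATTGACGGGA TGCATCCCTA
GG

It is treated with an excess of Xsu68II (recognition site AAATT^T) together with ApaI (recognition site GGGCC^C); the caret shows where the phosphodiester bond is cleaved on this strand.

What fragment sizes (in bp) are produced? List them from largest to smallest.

44, 33, 25, 18, 16, 9, 7 bp

Xsu68II sites (AAATTT) start at positions 29, 63, 107, 116.
Xsu68II cuts after base 5 of each site (before the last base), so after positions 33, 67, 111, 120.
ApaI sites (GGGCCC) start at positions 45, 123.
ApaI cuts after base 5 of each site (before the last base), so after positions 49, 127.
Combined cut positions: 33, 49, 67, 111, 120, 127.
Linear molecule, 6 cuts → 7 fragments:
  1–33 → 33 bp
  34–49 → 16 bp
  50–67 → 18 bp
  68–111 → 44 bp
  112–120 → 9 bp
  121–127 → 7 bp
  128–152 → 25 bp
Sorted largest to smallest: 44, 33, 25, 18, 16, 9, 7 bp.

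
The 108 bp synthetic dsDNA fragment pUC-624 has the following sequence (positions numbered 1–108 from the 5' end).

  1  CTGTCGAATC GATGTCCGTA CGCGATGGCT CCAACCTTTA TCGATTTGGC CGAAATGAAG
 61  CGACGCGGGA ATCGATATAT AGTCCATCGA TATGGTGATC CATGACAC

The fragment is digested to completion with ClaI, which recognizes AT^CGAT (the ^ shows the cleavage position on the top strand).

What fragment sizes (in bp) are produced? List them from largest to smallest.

32, 31, 21, 15, 9 bp

ClaI sites (ATCGAT) start at positions 8, 40, 71, 86.
ClaI cuts after base 2 of each site, so after positions 9, 41, 72, 87.
Linear molecule, 4 cuts → 5 fragments:
  1–9 → 9 bp
  10–41 → 32 bp
  42–72 → 31 bp
  73–87 → 15 bp
  88–108 → 21 bp
Sorted largest to smallest: 32, 31, 21, 15, 9 bp.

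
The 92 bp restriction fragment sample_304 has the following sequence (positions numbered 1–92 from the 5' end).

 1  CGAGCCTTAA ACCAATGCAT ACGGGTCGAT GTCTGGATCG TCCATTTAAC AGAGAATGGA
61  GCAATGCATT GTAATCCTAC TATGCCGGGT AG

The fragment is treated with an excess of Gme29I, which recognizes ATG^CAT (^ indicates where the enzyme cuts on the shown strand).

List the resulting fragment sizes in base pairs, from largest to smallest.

49, 26, 17 bp

Gme29I sites (ATGCAT) start at positions 15, 64.
Gme29I cuts after base 3 of each site, so after positions 17, 66.
Linear molecule, 2 cuts → 3 fragments:
  1–17 → 17 bp
  18–66 → 49 bp
  67–92 → 26 bp
Sorted largest to smallest: 49, 26, 17 bp.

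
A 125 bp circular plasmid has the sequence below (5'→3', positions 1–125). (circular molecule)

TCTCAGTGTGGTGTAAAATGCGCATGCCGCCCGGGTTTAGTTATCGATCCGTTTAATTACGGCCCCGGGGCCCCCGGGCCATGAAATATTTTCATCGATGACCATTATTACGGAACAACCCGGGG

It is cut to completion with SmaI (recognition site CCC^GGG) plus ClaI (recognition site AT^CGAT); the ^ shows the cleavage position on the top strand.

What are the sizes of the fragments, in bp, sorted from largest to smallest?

SmaI sites (CCCGGG) start at positions 30, 64, 73, 119.
SmaI cuts after base 3 of each site, so after positions 32, 66, 75, 121.
ClaI sites (ATCGAT) start at positions 43, 94.
ClaI cuts after base 2 of each site, so after positions 44, 95.
Combined cut positions: 32, 44, 66, 75, 95, 121.
Circular molecule, 6 cuts → 6 fragments:
  33–44 → 12 bp
  45–66 → 22 bp
  67–75 → 9 bp
  76–95 → 20 bp
  96–121 → 26 bp
  122–125 then 1–32 → 4 + 32 = 36 bp
Sorted largest to smallest: 36, 26, 22, 20, 12, 9 bp.

36, 26, 22, 20, 12, 9 bp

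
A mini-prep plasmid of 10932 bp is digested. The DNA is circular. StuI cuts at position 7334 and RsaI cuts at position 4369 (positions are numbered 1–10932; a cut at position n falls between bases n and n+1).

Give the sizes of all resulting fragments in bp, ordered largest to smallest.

Combined cut positions (sorted): 4369, 7334.
Circular molecule, 2 cuts → 2 fragments:
  7334 − 4369 = 2965 bp
  wrap: 10932 − 7334 + 4369 = 7967 bp
Sorted largest to smallest: 7967, 2965 bp.

7967, 2965 bp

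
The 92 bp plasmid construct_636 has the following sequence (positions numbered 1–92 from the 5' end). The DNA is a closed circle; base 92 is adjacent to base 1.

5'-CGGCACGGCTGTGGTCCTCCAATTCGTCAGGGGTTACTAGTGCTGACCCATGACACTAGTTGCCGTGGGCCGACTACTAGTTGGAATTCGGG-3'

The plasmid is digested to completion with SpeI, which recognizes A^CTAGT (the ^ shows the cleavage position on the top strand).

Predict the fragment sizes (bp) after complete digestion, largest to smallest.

52, 21, 19 bp

SpeI sites (ACTAGT) start at positions 36, 55, 76.
SpeI cuts after the first base of each site, so after positions 36, 55, 76.
Circular molecule, 3 cuts → 3 fragments:
  37–55 → 19 bp
  56–76 → 21 bp
  77–92 then 1–36 → 16 + 36 = 52 bp
Sorted largest to smallest: 52, 21, 19 bp.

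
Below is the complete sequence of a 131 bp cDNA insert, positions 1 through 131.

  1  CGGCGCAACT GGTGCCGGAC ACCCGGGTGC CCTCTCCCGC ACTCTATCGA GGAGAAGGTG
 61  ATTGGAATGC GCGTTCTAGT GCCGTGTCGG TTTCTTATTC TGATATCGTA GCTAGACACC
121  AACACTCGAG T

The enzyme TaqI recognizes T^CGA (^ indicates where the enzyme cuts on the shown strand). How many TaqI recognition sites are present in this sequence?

2

TCGA occurs starting at positions 47, 126.
TaqI cuts at 2 sites.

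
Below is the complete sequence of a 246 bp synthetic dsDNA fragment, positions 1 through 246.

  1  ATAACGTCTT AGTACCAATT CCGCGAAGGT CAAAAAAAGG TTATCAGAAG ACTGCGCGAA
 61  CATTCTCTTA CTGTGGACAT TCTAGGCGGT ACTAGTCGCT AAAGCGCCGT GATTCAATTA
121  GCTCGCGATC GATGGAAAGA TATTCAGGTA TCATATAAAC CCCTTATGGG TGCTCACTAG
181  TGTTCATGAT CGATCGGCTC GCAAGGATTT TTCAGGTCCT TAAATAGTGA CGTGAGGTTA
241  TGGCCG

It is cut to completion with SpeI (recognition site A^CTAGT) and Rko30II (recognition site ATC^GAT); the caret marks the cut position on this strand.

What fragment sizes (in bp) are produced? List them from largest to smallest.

SpeI sites (ACTAGT) start at positions 91, 176.
SpeI cuts after the first base of each site, so after positions 91, 176.
Rko30II sites (ATCGAT) start at positions 128, 189.
Rko30II cuts after base 3 of each site, so after positions 130, 191.
Combined cut positions: 91, 130, 176, 191.
Linear molecule, 4 cuts → 5 fragments:
  1–91 → 91 bp
  92–130 → 39 bp
  131–176 → 46 bp
  177–191 → 15 bp
  192–246 → 55 bp
Sorted largest to smallest: 91, 55, 46, 39, 15 bp.

91, 55, 46, 39, 15 bp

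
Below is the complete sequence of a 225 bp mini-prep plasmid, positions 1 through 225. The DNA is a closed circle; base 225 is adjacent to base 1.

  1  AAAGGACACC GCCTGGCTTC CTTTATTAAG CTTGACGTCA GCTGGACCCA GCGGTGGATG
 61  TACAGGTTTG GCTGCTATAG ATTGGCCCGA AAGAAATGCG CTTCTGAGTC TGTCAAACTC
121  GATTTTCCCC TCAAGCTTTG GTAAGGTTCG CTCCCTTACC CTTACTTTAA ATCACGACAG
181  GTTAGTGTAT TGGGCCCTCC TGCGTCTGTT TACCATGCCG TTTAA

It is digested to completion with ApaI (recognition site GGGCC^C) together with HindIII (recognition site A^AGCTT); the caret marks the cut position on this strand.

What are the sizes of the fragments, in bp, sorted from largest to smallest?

105, 63, 57 bp

The ApaI site (GGGCCC) starts at position 192.
ApaI cuts after base 5 of each site (before the last base), so after position 196.
HindIII sites (AAGCTT) start at positions 28, 133.
HindIII cuts after the first base of each site, so after positions 28, 133.
Combined cut positions: 28, 133, 196.
Circular molecule, 3 cuts → 3 fragments:
  29–133 → 105 bp
  134–196 → 63 bp
  197–225 then 1–28 → 29 + 28 = 57 bp
Sorted largest to smallest: 105, 63, 57 bp.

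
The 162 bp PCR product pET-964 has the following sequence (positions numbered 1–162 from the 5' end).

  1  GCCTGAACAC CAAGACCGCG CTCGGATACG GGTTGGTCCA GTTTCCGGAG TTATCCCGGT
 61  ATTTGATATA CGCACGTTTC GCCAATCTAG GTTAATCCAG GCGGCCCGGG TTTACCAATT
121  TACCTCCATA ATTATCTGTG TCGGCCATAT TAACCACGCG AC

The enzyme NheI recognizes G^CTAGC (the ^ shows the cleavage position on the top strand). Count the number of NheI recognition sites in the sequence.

No occurrence of GCTAGC is present in the sequence.
NheI does not cut: 0 sites.

0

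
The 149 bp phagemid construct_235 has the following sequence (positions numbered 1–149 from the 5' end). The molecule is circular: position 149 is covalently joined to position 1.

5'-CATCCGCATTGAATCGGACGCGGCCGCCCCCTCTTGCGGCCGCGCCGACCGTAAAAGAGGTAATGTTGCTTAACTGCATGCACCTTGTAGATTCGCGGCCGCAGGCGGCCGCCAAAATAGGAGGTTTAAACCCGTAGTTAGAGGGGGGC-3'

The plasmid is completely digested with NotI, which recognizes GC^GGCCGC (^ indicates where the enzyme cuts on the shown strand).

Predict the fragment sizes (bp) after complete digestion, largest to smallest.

64, 59, 16, 10 bp

NotI sites (GCGGCCGC) start at positions 20, 36, 95, 105.
NotI cuts after base 2 of each site, so after positions 21, 37, 96, 106.
Circular molecule, 4 cuts → 4 fragments:
  22–37 → 16 bp
  38–96 → 59 bp
  97–106 → 10 bp
  107–149 then 1–21 → 43 + 21 = 64 bp
Sorted largest to smallest: 64, 59, 16, 10 bp.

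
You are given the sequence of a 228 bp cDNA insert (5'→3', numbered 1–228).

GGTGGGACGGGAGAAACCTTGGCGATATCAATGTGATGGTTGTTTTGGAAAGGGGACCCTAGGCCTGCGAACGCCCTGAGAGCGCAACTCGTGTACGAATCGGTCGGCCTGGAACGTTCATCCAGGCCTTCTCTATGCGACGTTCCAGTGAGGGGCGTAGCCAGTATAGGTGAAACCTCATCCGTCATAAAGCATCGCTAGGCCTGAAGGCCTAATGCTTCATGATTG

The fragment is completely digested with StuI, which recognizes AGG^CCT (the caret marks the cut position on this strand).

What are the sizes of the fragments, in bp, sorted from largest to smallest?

StuI sites (AGGCCT) start at positions 61, 124, 200, 208.
StuI cuts after base 3 of each site, so after positions 63, 126, 202, 210.
Linear molecule, 4 cuts → 5 fragments:
  1–63 → 63 bp
  64–126 → 63 bp
  127–202 → 76 bp
  203–210 → 8 bp
  211–228 → 18 bp
Sorted largest to smallest: 76, 63, 63, 18, 8 bp.

76, 63, 63, 18, 8 bp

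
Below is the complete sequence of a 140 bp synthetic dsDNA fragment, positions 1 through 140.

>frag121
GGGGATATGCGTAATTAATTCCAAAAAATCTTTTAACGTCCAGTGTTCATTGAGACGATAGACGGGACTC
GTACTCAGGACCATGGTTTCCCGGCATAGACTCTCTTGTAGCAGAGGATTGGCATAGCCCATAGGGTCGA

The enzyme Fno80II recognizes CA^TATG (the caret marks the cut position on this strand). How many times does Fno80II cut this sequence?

0

No occurrence of CATATG is present in the sequence.
Fno80II does not cut: 0 sites.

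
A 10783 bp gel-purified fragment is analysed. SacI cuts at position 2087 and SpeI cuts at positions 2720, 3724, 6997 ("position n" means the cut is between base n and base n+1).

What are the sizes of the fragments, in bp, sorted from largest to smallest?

Combined cut positions (sorted): 2087, 2720, 3724, 6997.
Linear molecule, 4 cuts → 5 fragments:
  2087 − 0 = 2087 bp
  2720 − 2087 = 633 bp
  3724 − 2720 = 1004 bp
  6997 − 3724 = 3273 bp
  10783 − 6997 = 3786 bp
Sorted largest to smallest: 3786, 3273, 2087, 1004, 633 bp.

3786, 3273, 2087, 1004, 633 bp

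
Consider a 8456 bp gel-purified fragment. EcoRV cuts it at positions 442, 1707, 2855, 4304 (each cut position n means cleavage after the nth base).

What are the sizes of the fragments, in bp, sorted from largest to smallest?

4152, 1449, 1265, 1148, 442 bp

Linear molecule, 4 cuts → 5 fragments:
  442 − 0 = 442 bp
  1707 − 442 = 1265 bp
  2855 − 1707 = 1148 bp
  4304 − 2855 = 1449 bp
  8456 − 4304 = 4152 bp
Sorted largest to smallest: 4152, 1449, 1265, 1148, 442 bp.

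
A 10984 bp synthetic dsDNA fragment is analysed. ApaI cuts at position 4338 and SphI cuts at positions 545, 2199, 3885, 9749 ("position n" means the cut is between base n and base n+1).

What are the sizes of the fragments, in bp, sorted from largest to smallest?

Combined cut positions (sorted): 545, 2199, 3885, 4338, 9749.
Linear molecule, 5 cuts → 6 fragments:
  545 − 0 = 545 bp
  2199 − 545 = 1654 bp
  3885 − 2199 = 1686 bp
  4338 − 3885 = 453 bp
  9749 − 4338 = 5411 bp
  10984 − 9749 = 1235 bp
Sorted largest to smallest: 5411, 1686, 1654, 1235, 545, 453 bp.

5411, 1686, 1654, 1235, 545, 453 bp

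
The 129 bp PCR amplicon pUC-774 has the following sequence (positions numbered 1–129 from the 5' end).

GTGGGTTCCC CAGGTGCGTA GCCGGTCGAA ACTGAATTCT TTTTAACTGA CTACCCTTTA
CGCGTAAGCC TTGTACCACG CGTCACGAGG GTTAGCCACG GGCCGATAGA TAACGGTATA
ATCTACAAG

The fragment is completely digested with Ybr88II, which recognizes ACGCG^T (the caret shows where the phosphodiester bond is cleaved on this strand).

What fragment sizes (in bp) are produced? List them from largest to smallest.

64, 47, 18 bp

Ybr88II sites (ACGCGT) start at positions 60, 78.
Ybr88II cuts after base 5 of each site (before the last base), so after positions 64, 82.
Linear molecule, 2 cuts → 3 fragments:
  1–64 → 64 bp
  65–82 → 18 bp
  83–129 → 47 bp
Sorted largest to smallest: 64, 47, 18 bp.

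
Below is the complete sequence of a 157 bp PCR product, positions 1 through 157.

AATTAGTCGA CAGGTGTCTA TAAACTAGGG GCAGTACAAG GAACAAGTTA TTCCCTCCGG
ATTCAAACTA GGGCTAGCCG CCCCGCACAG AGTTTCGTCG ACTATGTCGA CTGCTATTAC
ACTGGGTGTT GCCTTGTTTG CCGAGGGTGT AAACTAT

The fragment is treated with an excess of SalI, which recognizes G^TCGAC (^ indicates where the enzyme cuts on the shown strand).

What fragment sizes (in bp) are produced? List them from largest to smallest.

SalI sites (GTCGAC) start at positions 6, 97, 106.
SalI cuts after the first base of each site, so after positions 6, 97, 106.
Linear molecule, 3 cuts → 4 fragments:
  1–6 → 6 bp
  7–97 → 91 bp
  98–106 → 9 bp
  107–157 → 51 bp
Sorted largest to smallest: 91, 51, 9, 6 bp.

91, 51, 9, 6 bp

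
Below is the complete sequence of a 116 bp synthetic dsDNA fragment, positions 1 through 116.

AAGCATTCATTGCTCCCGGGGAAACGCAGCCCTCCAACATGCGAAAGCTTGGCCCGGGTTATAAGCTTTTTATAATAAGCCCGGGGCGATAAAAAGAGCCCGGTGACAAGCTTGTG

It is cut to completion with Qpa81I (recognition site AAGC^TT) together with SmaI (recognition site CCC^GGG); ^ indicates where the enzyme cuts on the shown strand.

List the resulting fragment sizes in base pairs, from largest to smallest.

31, 29, 17, 16, 11, 7, 5 bp

Qpa81I sites (AAGCTT) start at positions 45, 63, 108.
Qpa81I cuts after base 4 of each site, so after positions 48, 66, 111.
SmaI sites (CCCGGG) start at positions 15, 53, 80.
SmaI cuts after base 3 of each site, so after positions 17, 55, 82.
Combined cut positions: 17, 48, 55, 66, 82, 111.
Linear molecule, 6 cuts → 7 fragments:
  1–17 → 17 bp
  18–48 → 31 bp
  49–55 → 7 bp
  56–66 → 11 bp
  67–82 → 16 bp
  83–111 → 29 bp
  112–116 → 5 bp
Sorted largest to smallest: 31, 29, 17, 16, 11, 7, 5 bp.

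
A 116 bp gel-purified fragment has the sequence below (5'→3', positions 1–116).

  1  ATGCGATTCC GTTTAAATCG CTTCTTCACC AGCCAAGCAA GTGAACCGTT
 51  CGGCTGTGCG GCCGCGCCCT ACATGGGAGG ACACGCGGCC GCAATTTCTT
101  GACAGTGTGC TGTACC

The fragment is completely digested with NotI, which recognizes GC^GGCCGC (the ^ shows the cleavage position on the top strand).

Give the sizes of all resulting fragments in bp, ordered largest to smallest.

NotI sites (GCGGCCGC) start at positions 58, 85.
NotI cuts after base 2 of each site, so after positions 59, 86.
Linear molecule, 2 cuts → 3 fragments:
  1–59 → 59 bp
  60–86 → 27 bp
  87–116 → 30 bp
Sorted largest to smallest: 59, 30, 27 bp.

59, 30, 27 bp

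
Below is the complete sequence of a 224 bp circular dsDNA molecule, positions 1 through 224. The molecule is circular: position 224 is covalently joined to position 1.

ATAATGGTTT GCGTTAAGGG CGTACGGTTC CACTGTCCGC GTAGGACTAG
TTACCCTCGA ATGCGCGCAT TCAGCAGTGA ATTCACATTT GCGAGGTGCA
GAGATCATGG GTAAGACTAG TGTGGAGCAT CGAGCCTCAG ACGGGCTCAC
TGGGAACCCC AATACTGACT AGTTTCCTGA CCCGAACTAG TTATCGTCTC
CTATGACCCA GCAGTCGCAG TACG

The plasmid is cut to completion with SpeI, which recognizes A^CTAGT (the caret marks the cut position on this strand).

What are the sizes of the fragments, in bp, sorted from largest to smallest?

84, 70, 52, 18 bp

SpeI sites (ACTAGT) start at positions 46, 116, 168, 186.
SpeI cuts after the first base of each site, so after positions 46, 116, 168, 186.
Circular molecule, 4 cuts → 4 fragments:
  47–116 → 70 bp
  117–168 → 52 bp
  169–186 → 18 bp
  187–224 then 1–46 → 38 + 46 = 84 bp
Sorted largest to smallest: 84, 70, 52, 18 bp.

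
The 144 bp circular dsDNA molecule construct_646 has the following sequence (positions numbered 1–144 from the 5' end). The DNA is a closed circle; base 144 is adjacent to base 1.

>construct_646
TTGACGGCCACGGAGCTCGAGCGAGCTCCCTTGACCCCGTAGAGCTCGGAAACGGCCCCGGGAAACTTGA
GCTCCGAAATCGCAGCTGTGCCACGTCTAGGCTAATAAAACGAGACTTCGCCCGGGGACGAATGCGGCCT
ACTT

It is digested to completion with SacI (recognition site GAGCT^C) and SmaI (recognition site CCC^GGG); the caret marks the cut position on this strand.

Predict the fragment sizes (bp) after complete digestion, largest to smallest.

SacI sites (GAGCTC) start at positions 13, 23, 42, 69.
SacI cuts after base 5 of each site (before the last base), so after positions 17, 27, 46, 73.
SmaI sites (CCCGGG) start at positions 57, 121.
SmaI cuts after base 3 of each site, so after positions 59, 123.
Combined cut positions: 17, 27, 46, 59, 73, 123.
Circular molecule, 6 cuts → 6 fragments:
  18–27 → 10 bp
  28–46 → 19 bp
  47–59 → 13 bp
  60–73 → 14 bp
  74–123 → 50 bp
  124–144 then 1–17 → 21 + 17 = 38 bp
Sorted largest to smallest: 50, 38, 19, 14, 13, 10 bp.

50, 38, 19, 14, 13, 10 bp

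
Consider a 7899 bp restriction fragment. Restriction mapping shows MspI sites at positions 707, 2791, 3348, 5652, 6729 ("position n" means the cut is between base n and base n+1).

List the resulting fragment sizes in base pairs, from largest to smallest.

2304, 2084, 1170, 1077, 707, 557 bp

Linear molecule, 5 cuts → 6 fragments:
  707 − 0 = 707 bp
  2791 − 707 = 2084 bp
  3348 − 2791 = 557 bp
  5652 − 3348 = 2304 bp
  6729 − 5652 = 1077 bp
  7899 − 6729 = 1170 bp
Sorted largest to smallest: 2304, 2084, 1170, 1077, 707, 557 bp.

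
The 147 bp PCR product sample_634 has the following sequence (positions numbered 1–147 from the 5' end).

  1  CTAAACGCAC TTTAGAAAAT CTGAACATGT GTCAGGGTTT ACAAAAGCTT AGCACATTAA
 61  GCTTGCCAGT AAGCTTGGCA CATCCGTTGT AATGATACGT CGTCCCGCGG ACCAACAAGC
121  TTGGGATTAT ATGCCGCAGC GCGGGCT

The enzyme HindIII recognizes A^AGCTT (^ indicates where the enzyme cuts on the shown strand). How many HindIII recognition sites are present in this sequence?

AAGCTT occurs starting at positions 45, 59, 71, 117.
HindIII cuts at 4 sites.

4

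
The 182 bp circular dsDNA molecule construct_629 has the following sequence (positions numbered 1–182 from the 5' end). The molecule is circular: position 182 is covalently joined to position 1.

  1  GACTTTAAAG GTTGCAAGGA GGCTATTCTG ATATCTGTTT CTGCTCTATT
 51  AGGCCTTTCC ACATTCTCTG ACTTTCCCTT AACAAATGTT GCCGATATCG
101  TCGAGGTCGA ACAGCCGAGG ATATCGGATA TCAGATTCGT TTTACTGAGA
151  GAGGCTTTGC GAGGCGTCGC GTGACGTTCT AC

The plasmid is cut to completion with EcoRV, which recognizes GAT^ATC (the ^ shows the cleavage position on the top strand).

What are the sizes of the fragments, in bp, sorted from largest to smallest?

85, 64, 26, 7 bp

EcoRV sites (GATATC) start at positions 30, 94, 120, 127.
EcoRV cuts after base 3 of each site, so after positions 32, 96, 122, 129.
Circular molecule, 4 cuts → 4 fragments:
  33–96 → 64 bp
  97–122 → 26 bp
  123–129 → 7 bp
  130–182 then 1–32 → 53 + 32 = 85 bp
Sorted largest to smallest: 85, 64, 26, 7 bp.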